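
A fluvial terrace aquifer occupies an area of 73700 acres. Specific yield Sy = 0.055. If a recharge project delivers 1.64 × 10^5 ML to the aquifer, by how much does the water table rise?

Δh ≈ 10 m

A = 73700 acres = 2.983 × 10^8 m²
ΔV = 1.64 × 10^5 ML = 1.64 × 10^8 m³
Δh = ΔV / (Sy × A) = 1.64 × 10^8 m³ / (0.055 × 2.983 × 10^8 m²) = 9.998 m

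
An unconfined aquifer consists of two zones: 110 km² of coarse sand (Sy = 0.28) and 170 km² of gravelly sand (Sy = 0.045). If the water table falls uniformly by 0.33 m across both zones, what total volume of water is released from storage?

ΔV ≈ 1.27 × 10^7 m³

A₁ = 110 km² = 1.1 × 10^8 m²; A₂ = 170 km² = 1.7 × 10^8 m²
ΔV₁ = 0.28 × 1.1 × 10^8 × 0.33 = 1.016 × 10^7 m³
ΔV₂ = 0.045 × 1.7 × 10^8 × 0.33 = 2.525 × 10^6 m³
ΔV = ΔV₁ + ΔV₂ = 1.269 × 10^7 m³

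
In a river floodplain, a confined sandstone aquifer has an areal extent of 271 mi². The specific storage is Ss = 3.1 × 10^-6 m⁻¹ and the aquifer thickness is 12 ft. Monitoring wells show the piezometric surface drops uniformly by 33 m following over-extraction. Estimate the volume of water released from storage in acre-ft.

b = 12 ft = 3.658 m
S = Ss × b = 3.1 × 10^-6 m⁻¹ × 3.658 m = 1.134 × 10^-5
A = 271 mi² = 7.019 × 10^8 m²
ΔV = S × A × Δh = 1.134 × 10^-5 × 7.019 × 10^8 m² × 33 m = 2.626 × 10^5 m³
ΔV = 2.626 × 10^5 m³ = 212.9 acre-ft

ΔV ≈ 213 acre-ft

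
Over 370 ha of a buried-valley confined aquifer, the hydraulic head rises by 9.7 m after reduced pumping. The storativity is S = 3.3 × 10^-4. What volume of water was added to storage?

A = 370 ha = 3.7 × 10^6 m²
ΔV = S × A × Δh = 3.3 × 10^-4 × 3.7 × 10^6 m² × 9.7 m = 11840 m³

ΔV ≈ 11800 m³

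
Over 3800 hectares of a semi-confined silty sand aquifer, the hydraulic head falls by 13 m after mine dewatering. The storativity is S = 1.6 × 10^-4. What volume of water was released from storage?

A = 3800 hectares = 3.8 × 10^7 m²
ΔV = S × A × Δh = 1.6 × 10^-4 × 3.8 × 10^7 m² × 13 m = 79040 m³

ΔV ≈ 79000 m³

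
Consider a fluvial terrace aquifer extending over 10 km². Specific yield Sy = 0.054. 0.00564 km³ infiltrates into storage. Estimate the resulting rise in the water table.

Δh ≈ 10.4 m

A = 10 km² = 1 × 10^7 m²
ΔV = 0.00564 km³ = 5.64 × 10^6 m³
Δh = ΔV / (Sy × A) = 5.64 × 10^6 m³ / (0.054 × 1 × 10^7 m²) = 10.44 m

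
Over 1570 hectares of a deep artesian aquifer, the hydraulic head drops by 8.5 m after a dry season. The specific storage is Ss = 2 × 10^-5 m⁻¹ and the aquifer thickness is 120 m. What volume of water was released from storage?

ΔV ≈ 3.2 × 10^5 m³

S = Ss × b = 2 × 10^-5 m⁻¹ × 120 m = 2.4 × 10^-3
A = 1570 hectares = 1.57 × 10^7 m²
ΔV = S × A × Δh = 0.0024 × 1.57 × 10^7 m² × 8.5 m = 3.203 × 10^5 m³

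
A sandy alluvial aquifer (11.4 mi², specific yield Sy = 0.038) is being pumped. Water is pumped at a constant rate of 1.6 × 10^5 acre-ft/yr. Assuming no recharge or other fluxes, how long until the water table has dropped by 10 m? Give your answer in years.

t ≈ 0.0569 years

A = 11.4 mi² = 2.953 × 10^7 m²
ΔV = Sy × A × Δh = 0.038 × 2.953 × 10^7 × 10 = 1.122 × 10^7 m³
Q = 1.6 × 10^5 acre-ft/yr = 5.407 × 10^5 m³/d
t = ΔV / Q = 1.122 × 10^7 m³ / 5.407 × 10^5 m³/d = 20.75 d
t = 20.75 d ≈ 0.05685 years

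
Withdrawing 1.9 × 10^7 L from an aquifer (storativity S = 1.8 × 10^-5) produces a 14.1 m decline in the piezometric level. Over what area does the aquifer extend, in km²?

ΔV = 1.9 × 10^7 L = 19000 m³
A = ΔV / (S × Δh) = 19000 / (1.8 × 10^-5 × 14.1) = 7.486 × 10^7 m²
A = 7.486 × 10^7 m² = 74.86 km²

A ≈ 74.9 km²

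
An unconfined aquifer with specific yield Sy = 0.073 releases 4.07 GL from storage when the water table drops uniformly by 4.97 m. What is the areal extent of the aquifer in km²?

A ≈ 11.2 km²

ΔV = 4.07 GL = 4.07 × 10^6 m³
A = ΔV / (Sy × Δh) = 4.07 × 10^6 / (0.073 × 4.97) = 1.122 × 10^7 m²
A = 1.122 × 10^7 m² = 11.22 km²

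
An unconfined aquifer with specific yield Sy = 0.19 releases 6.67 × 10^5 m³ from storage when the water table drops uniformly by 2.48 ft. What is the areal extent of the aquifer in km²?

Δh = 2.48 ft = 0.7559 m
A = ΔV / (Sy × Δh) = 6.67 × 10^5 / (0.19 × 0.7559) = 4.644 × 10^6 m²
A = 4.644 × 10^6 m² = 4.644 km²

A ≈ 4.64 km²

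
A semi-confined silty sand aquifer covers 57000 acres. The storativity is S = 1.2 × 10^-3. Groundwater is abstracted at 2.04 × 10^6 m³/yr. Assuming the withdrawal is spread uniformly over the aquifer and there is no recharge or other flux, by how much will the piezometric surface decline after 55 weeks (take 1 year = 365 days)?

Δh ≈ 7.77 m

A = 57000 acres = 2.307 × 10^8 m²
Q = 2.04 × 10^6 m³/yr = 5589 m³/d
t = 55 weeks = 385 d
ΔV = Q × t = 5589 m³/d × 385 d = 2.152 × 10^6 m³
Δh = ΔV / (S × A) = 2.152 × 10^6 / (0.0012 × 2.307 × 10^8) = 7.774 m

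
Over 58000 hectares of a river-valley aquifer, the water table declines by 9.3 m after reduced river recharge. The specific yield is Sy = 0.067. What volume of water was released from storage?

ΔV ≈ 3.61 × 10^8 m³

A = 58000 hectares = 5.8 × 10^8 m²
ΔV = Sy × A × Δh = 0.067 × 5.8 × 10^8 m² × 9.3 m = 3.614 × 10^8 m³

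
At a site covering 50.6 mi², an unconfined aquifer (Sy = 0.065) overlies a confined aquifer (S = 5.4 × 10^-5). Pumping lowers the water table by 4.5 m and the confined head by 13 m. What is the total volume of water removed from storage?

A = 50.6 mi² = 1.311 × 10^8 m²
Unconfined: ΔV_u = Sy × A × Δh_u = 0.065 × 1.311 × 10^8 × 4.5 = 3.833 × 10^7 m³
Confined: ΔV_c = S × A × Δh_c = 5.4 × 10^-5 × 1.311 × 10^8 × 13 = 92000 m³
Total ΔV = 3.833 × 10^7 + 92000 = 3.843 × 10^7 m³

ΔV ≈ 3.84 × 10^7 m³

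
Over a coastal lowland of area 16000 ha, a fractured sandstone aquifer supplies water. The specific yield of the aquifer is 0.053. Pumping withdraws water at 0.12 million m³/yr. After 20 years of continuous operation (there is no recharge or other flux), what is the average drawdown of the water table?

Δh ≈ 0.283 m

A = 16000 ha = 1.6 × 10^8 m²
Q = 0.12 million m³/yr = 328.8 m³/d
t = 20 years = 7300 d
ΔV = Q × t = 328.8 m³/d × 7300 d = 2.4 × 10^6 m³
Δh = ΔV / (Sy × A) = 2.4 × 10^6 / (0.053 × 1.6 × 10^8) = 0.283 m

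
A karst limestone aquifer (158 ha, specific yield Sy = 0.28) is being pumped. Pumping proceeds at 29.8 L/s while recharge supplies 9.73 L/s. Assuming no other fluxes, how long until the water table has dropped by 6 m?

t ≈ 1530 days

A = 158 ha = 1.58 × 10^6 m²
ΔV = Sy × A × Δh = 0.28 × 1.58 × 10^6 × 6 = 2.654 × 10^6 m³
Net withdrawal = 29.8 − 9.73 = 20.07 L/s = 1734 m³/d
t = ΔV / Q = 2.654 × 10^6 m³ / 1734 m³/d = 1531 d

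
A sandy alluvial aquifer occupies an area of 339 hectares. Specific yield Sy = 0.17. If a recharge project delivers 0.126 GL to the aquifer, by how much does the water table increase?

A = 339 hectares = 3.39 × 10^6 m²
ΔV = 0.126 GL = 1.26 × 10^5 m³
Δh = ΔV / (Sy × A) = 1.26 × 10^5 m³ / (0.17 × 3.39 × 10^6 m²) = 0.2186 m

Δh ≈ 0.219 m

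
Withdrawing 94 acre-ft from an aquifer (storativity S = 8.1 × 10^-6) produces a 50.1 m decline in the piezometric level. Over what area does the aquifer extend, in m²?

ΔV = 94 acre-ft = 1.159 × 10^5 m³
A = ΔV / (S × Δh) = 1.159 × 10^5 / (8.1 × 10^-6 × 50.1) = 2.857 × 10^8 m²

A ≈ 2.86 × 10^8 m²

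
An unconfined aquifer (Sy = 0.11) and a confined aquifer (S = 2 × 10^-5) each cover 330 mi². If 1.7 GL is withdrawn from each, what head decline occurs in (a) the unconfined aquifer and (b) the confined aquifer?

Δh_u ≈ 0.0181 m; Δh_c ≈ 99.5 m

A = 330 mi² = 8.547 × 10^8 m²
ΔV = 1.7 GL = 1.7 × 10^6 m³
Unconfined: Δh_u = ΔV/(Sy·A) = 1.7 × 10^6/(0.11 × 8.547 × 10^8) = 0.01808 m
Confined: Δh_c = ΔV/(S·A) = 1.7 × 10^6/(2 × 10^-5 × 8.547 × 10^8) = 99.45 m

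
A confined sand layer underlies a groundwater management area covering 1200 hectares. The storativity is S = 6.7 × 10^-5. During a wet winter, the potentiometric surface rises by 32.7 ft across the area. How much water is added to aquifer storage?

ΔV ≈ 8010 m³

A = 1200 hectares = 1.2 × 10^7 m²
Δh = 32.7 ft = 9.967 m
ΔV = S × A × Δh = 6.7 × 10^-5 × 1.2 × 10^7 m² × 9.967 m = 8013 m³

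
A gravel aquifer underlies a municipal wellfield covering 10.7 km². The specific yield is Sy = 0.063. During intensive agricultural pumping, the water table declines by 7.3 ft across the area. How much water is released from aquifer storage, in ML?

A = 10.7 km² = 1.07 × 10^7 m²
Δh = 7.3 ft = 2.225 m
ΔV = Sy × A × Δh = 0.063 × 1.07 × 10^7 m² × 2.225 m = 1.5 × 10^6 m³
ΔV = 1.5 × 10^6 m³ = 1500 ML

ΔV ≈ 1500 ML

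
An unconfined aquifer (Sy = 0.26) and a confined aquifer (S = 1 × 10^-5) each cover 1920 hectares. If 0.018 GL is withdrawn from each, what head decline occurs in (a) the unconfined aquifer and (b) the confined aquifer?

A = 1920 hectares = 1.92 × 10^7 m²
ΔV = 0.018 GL = 18000 m³
Unconfined: Δh_u = ΔV/(Sy·A) = 18000/(0.26 × 1.92 × 10^7) = 0.003606 m
Confined: Δh_c = ΔV/(S·A) = 18000/(1 × 10^-5 × 1.92 × 10^7) = 93.75 m

Δh_u ≈ 0.00361 m; Δh_c ≈ 93.7 m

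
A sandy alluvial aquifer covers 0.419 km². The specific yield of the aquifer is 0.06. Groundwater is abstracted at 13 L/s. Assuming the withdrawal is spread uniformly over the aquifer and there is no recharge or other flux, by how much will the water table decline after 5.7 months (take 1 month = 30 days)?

Δh ≈ 7.64 m

A = 0.419 km² = 4.19 × 10^5 m²
Q = 13 L/s = 1123 m³/d
t = 5.7 months = 171 d
ΔV = Q × t = 1123 m³/d × 171 d = 1.921 × 10^5 m³
Δh = ΔV / (Sy × A) = 1.921 × 10^5 / (0.06 × 4.19 × 10^5) = 7.64 m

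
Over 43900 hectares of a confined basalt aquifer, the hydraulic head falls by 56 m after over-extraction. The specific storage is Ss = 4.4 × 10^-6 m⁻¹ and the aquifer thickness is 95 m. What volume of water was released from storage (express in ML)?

S = Ss × b = 4.4 × 10^-6 m⁻¹ × 95 m = 4.18 × 10^-4
A = 43900 hectares = 4.39 × 10^8 m²
ΔV = S × A × Δh = 4.18 × 10^-4 × 4.39 × 10^8 m² × 56 m = 1.028 × 10^7 m³
ΔV = 1.028 × 10^7 m³ = 10280 ML

ΔV ≈ 10300 ML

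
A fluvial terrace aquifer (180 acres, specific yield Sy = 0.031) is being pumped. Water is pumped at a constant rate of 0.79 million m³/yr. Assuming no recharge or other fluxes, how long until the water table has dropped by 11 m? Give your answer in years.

t ≈ 0.314 years

A = 180 acres = 7.284 × 10^5 m²
ΔV = Sy × A × Δh = 0.031 × 7.284 × 10^5 × 11 = 2.484 × 10^5 m³
Q = 0.79 million m³/yr = 2164 m³/d
t = ΔV / Q = 2.484 × 10^5 m³ / 2164 m³/d = 114.8 d
t = 114.8 d ≈ 0.3144 years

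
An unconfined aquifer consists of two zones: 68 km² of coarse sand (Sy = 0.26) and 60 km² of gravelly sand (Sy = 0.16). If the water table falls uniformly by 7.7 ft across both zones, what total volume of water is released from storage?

ΔV ≈ 6.4 × 10^7 m³

A₁ = 68 km² = 6.8 × 10^7 m²; A₂ = 60 km² = 6 × 10^7 m²
Δh = 7.7 ft = 2.347 m
ΔV₁ = 0.26 × 6.8 × 10^7 × 2.347 = 4.149 × 10^7 m³
ΔV₂ = 0.16 × 6 × 10^7 × 2.347 = 2.253 × 10^7 m³
ΔV = ΔV₁ + ΔV₂ = 6.403 × 10^7 m³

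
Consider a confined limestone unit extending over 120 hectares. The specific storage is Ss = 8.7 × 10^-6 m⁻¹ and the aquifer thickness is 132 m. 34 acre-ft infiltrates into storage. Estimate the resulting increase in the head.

S = Ss × b = 8.7 × 10^-6 m⁻¹ × 132 m = 1.148 × 10^-3
A = 120 hectares = 1.2 × 10^6 m²
ΔV = 34 acre-ft = 41940 m³
Δh = ΔV / (S × A) = 41940 m³ / (0.001148 × 1.2 × 10^6 m²) = 30.43 m

Δh ≈ 30.4 m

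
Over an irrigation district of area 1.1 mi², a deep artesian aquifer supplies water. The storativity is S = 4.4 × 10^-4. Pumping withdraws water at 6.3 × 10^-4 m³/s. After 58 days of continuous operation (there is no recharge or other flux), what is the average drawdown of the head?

Δh ≈ 2.52 m

A = 1.1 mi² = 2.849 × 10^6 m²
Q = 6.3 × 10^-4 m³/s = 54.43 m³/d
ΔV = Q × t = 54.43 m³/d × 58 d = 3157 m³
Δh = ΔV / (S × A) = 3157 / (4.4 × 10^-4 × 2.849 × 10^6) = 2.518 m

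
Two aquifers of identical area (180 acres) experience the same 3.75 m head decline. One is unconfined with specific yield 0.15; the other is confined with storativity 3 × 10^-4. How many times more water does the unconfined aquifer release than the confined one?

A = 180 acres = 7.284 × 10^5 m²
Unconfined: ΔV_u = Sy × A × Δh = 0.15 × 7.284 × 10^5 × 3.75 = 4.097 × 10^5 m³
Confined: ΔV_c = S × A × Δh = 3 × 10^-4 × 7.284 × 10^5 × 3.75 = 819.5 m³
Ratio = ΔV_u / ΔV_c = Sy / S = 0.15 / 3 × 10^-4 = 500

ΔV_u / ΔV_c ≈ 500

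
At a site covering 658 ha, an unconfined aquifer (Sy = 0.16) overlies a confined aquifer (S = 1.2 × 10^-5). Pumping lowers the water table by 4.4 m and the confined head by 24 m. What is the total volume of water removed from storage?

A = 658 ha = 6.58 × 10^6 m²
Unconfined: ΔV_u = Sy × A × Δh_u = 0.16 × 6.58 × 10^6 × 4.4 = 4.632 × 10^6 m³
Confined: ΔV_c = S × A × Δh_c = 1.2 × 10^-5 × 6.58 × 10^6 × 24 = 1895 m³
Total ΔV = 4.632 × 10^6 + 1895 = 4.634 × 10^6 m³

ΔV ≈ 4.63 × 10^6 m³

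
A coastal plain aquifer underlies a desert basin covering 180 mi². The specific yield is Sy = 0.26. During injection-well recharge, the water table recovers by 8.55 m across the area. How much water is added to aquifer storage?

A = 180 mi² = 4.662 × 10^8 m²
ΔV = Sy × A × Δh = 0.26 × 4.662 × 10^8 m² × 8.55 m = 1.036 × 10^9 m³

ΔV ≈ 1.04 × 10^9 m³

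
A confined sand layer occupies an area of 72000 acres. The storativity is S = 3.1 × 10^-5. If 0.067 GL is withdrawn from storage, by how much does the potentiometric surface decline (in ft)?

A = 72000 acres = 2.914 × 10^8 m²
ΔV = 0.067 GL = 67000 m³
Δh = ΔV / (S × A) = 67000 m³ / (3.1 × 10^-5 × 2.914 × 10^8 m²) = 7.418 m
Δh = 7.418 m = 24.34 ft

Δh ≈ 24.3 ft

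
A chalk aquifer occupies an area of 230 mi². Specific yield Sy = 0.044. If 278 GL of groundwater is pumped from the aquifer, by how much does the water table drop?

A = 230 mi² = 5.957 × 10^8 m²
ΔV = 278 GL = 2.78 × 10^8 m³
Δh = ΔV / (Sy × A) = 2.78 × 10^8 m³ / (0.044 × 5.957 × 10^8 m²) = 10.61 m

Δh ≈ 10.6 m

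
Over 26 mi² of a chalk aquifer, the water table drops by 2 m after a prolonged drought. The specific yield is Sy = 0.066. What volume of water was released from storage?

ΔV ≈ 8.89 × 10^6 m³

A = 26 mi² = 6.734 × 10^7 m²
ΔV = Sy × A × Δh = 0.066 × 6.734 × 10^7 m² × 2 m = 8.889 × 10^6 m³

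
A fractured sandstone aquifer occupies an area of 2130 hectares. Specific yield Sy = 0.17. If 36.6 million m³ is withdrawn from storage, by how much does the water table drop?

Δh ≈ 10.1 m

A = 2130 hectares = 2.13 × 10^7 m²
ΔV = 36.6 million m³ = 3.66 × 10^7 m³
Δh = ΔV / (Sy × A) = 3.66 × 10^7 m³ / (0.17 × 2.13 × 10^7 m²) = 10.11 m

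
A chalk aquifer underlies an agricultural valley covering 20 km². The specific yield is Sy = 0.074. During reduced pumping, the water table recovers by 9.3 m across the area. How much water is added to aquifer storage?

ΔV ≈ 1.38 × 10^7 m³

A = 20 km² = 2 × 10^7 m²
ΔV = Sy × A × Δh = 0.074 × 2 × 10^7 m² × 9.3 m = 1.376 × 10^7 m³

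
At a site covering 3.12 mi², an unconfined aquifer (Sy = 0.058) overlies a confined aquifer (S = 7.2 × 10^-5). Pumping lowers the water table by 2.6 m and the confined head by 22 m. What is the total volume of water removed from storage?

ΔV ≈ 1.23 × 10^6 m³

A = 3.12 mi² = 8.081 × 10^6 m²
Unconfined: ΔV_u = Sy × A × Δh_u = 0.058 × 8.081 × 10^6 × 2.6 = 1.219 × 10^6 m³
Confined: ΔV_c = S × A × Δh_c = 7.2 × 10^-5 × 8.081 × 10^6 × 22 = 12800 m³
Total ΔV = 1.219 × 10^6 + 12800 = 1.231 × 10^6 m³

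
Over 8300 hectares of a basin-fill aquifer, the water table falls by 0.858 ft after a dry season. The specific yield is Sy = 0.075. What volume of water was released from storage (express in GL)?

ΔV ≈ 1.63 GL

A = 8300 hectares = 8.3 × 10^7 m²
Δh = 0.858 ft = 0.2615 m
ΔV = Sy × A × Δh = 0.075 × 8.3 × 10^7 m² × 0.2615 m = 1.628 × 10^6 m³
ΔV = 1.628 × 10^6 m³ = 1.628 GL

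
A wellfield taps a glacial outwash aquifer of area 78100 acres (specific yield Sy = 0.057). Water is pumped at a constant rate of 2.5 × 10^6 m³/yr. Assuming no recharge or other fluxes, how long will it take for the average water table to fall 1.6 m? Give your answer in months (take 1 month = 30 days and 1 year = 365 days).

A = 78100 acres = 3.161 × 10^8 m²
ΔV = Sy × A × Δh = 0.057 × 3.161 × 10^8 × 1.6 = 2.882 × 10^7 m³
Q = 2.5 × 10^6 m³/yr = 6849 m³/d
t = ΔV / Q = 2.882 × 10^7 m³ / 6849 m³/d = 4208 d
t = 4208 d ≈ 140.3 months

t ≈ 140 months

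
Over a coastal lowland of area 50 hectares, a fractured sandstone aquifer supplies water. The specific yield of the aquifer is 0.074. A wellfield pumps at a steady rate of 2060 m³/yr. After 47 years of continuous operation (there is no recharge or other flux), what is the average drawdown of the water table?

A = 50 hectares = 5 × 10^5 m²
Q = 2060 m³/yr = 5.644 m³/d
t = 47 years = 17160 d
ΔV = Q × t = 5.644 m³/d × 17160 d = 96820 m³
Δh = ΔV / (Sy × A) = 96820 / (0.074 × 5 × 10^5) = 2.617 m

Δh ≈ 2.62 m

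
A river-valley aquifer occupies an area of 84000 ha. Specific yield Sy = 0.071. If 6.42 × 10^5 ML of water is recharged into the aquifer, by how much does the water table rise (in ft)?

A = 84000 ha = 8.4 × 10^8 m²
ΔV = 6.42 × 10^5 ML = 6.42 × 10^8 m³
Δh = ΔV / (Sy × A) = 6.42 × 10^8 m³ / (0.071 × 8.4 × 10^8 m²) = 10.76 m
Δh = 10.76 m = 35.32 ft

Δh ≈ 35.3 ft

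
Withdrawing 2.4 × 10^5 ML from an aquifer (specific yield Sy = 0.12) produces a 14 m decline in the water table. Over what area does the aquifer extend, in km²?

ΔV = 2.4 × 10^5 ML = 2.4 × 10^8 m³
A = ΔV / (Sy × Δh) = 2.4 × 10^8 / (0.12 × 14) = 1.429 × 10^8 m²
A = 1.429 × 10^8 m² = 142.9 km²

A ≈ 143 km²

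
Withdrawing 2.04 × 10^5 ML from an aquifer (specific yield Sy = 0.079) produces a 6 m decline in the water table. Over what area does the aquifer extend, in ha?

ΔV = 2.04 × 10^5 ML = 2.04 × 10^8 m³
A = ΔV / (Sy × Δh) = 2.04 × 10^8 / (0.079 × 6) = 4.304 × 10^8 m²
A = 4.304 × 10^8 m² = 43040 ha

A ≈ 43000 ha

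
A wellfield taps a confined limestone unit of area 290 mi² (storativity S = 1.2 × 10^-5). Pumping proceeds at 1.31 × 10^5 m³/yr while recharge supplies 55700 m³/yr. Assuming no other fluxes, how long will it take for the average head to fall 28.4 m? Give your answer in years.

t ≈ 3.4 years

A = 290 mi² = 7.511 × 10^8 m²
ΔV = S × A × Δh = 1.2 × 10^-5 × 7.511 × 10^8 × 28.4 = 2.56 × 10^5 m³
Net withdrawal = 1.31 × 10^5 − 55700 = 75300 m³/yr = 206.3 m³/d
t = ΔV / Q = 2.56 × 10^5 m³ / 206.3 m³/d = 1241 d
t = 1241 d ≈ 3.399 years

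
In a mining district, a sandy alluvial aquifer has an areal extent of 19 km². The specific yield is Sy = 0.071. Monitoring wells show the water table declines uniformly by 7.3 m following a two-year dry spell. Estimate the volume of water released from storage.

A = 19 km² = 1.9 × 10^7 m²
ΔV = Sy × A × Δh = 0.071 × 1.9 × 10^7 m² × 7.3 m = 9.848 × 10^6 m³

ΔV ≈ 9.85 × 10^6 m³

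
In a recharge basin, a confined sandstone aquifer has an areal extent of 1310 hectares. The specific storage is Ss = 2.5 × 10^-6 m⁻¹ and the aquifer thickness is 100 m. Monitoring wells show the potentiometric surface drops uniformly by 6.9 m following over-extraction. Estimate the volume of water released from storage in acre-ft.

S = Ss × b = 2.5 × 10^-6 m⁻¹ × 100 m = 2.5 × 10^-4
A = 1310 hectares = 1.31 × 10^7 m²
ΔV = S × A × Δh = 2.5 × 10^-4 × 1.31 × 10^7 m² × 6.9 m = 22600 m³
ΔV = 22600 m³ = 18.32 acre-ft

ΔV ≈ 18.3 acre-ft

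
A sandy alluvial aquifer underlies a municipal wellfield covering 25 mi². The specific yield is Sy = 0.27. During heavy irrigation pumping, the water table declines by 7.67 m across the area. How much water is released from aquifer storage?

A = 25 mi² = 6.475 × 10^7 m²
ΔV = Sy × A × Δh = 0.27 × 6.475 × 10^7 m² × 7.67 m = 1.341 × 10^8 m³

ΔV ≈ 1.34 × 10^8 m³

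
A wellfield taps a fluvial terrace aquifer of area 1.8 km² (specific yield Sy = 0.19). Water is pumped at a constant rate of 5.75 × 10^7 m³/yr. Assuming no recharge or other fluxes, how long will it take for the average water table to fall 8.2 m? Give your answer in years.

A = 1.8 km² = 1.8 × 10^6 m²
ΔV = Sy × A × Δh = 0.19 × 1.8 × 10^6 × 8.2 = 2.804 × 10^6 m³
Q = 5.75 × 10^7 m³/yr = 1.575 × 10^5 m³/d
t = ΔV / Q = 2.804 × 10^6 m³ / 1.575 × 10^5 m³/d = 17.8 d
t = 17.8 d ≈ 0.04877 years

t ≈ 0.0488 years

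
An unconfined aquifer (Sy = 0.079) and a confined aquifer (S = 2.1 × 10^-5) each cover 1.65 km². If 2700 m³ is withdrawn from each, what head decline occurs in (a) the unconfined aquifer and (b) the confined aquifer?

Δh_u ≈ 0.0207 m; Δh_c ≈ 77.9 m

A = 1.65 km² = 1.65 × 10^6 m²
Unconfined: Δh_u = ΔV/(Sy·A) = 2700/(0.079 × 1.65 × 10^6) = 0.02071 m
Confined: Δh_c = ΔV/(S·A) = 2700/(2.1 × 10^-5 × 1.65 × 10^6) = 77.92 m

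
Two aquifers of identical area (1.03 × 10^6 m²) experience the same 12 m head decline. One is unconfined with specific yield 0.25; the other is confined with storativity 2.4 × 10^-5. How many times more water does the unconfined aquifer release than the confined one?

ΔV_u / ΔV_c ≈ 10400

Unconfined: ΔV_u = Sy × A × Δh = 0.25 × 1.03 × 10^6 × 12 = 3.09 × 10^6 m³
Confined: ΔV_c = S × A × Δh = 2.4 × 10^-5 × 1.03 × 10^6 × 12 = 296.6 m³
Ratio = ΔV_u / ΔV_c = Sy / S = 0.25 / 2.4 × 10^-5 = 10420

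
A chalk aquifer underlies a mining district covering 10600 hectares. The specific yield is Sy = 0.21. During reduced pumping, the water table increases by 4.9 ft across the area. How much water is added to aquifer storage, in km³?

ΔV ≈ 0.0332 km³

A = 10600 hectares = 1.06 × 10^8 m²
Δh = 4.9 ft = 1.494 m
ΔV = Sy × A × Δh = 0.21 × 1.06 × 10^8 m² × 1.494 m = 3.325 × 10^7 m³
ΔV = 3.325 × 10^7 m³ = 0.03325 km³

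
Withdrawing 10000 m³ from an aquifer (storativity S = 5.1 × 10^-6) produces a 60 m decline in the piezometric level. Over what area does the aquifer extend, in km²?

A ≈ 32.7 km²

A = ΔV / (S × Δh) = 10000 / (5.1 × 10^-6 × 60) = 3.268 × 10^7 m²
A = 3.268 × 10^7 m² = 32.68 km²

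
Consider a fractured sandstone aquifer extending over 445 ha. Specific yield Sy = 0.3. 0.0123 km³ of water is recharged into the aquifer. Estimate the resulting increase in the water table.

A = 445 ha = 4.45 × 10^6 m²
ΔV = 0.0123 km³ = 1.23 × 10^7 m³
Δh = ΔV / (Sy × A) = 1.23 × 10^7 m³ / (0.3 × 4.45 × 10^6 m²) = 9.213 m

Δh ≈ 9.21 m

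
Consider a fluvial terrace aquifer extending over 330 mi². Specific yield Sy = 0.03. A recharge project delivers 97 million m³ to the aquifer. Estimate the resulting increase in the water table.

Δh ≈ 3.78 m

A = 330 mi² = 8.547 × 10^8 m²
ΔV = 97 million m³ = 9.7 × 10^7 m³
Δh = ΔV / (Sy × A) = 9.7 × 10^7 m³ / (0.03 × 8.547 × 10^8 m²) = 3.783 m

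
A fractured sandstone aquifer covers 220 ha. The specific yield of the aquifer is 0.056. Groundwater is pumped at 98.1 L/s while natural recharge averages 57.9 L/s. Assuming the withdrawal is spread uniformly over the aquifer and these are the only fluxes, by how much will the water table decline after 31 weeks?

A = 220 ha = 2.2 × 10^6 m²
Net abstraction = 98.1 − 57.9 = 40.2 L/s
Q_net = 40.2 L/s = 3473 m³/d
t = 31 weeks = 217 d
ΔV = Q × t = 3473 m³/d × 217 d = 7.537 × 10^5 m³
Δh = ΔV / (Sy × A) = 7.537 × 10^5 / (0.056 × 2.2 × 10^6) = 6.118 m

Δh ≈ 6.12 m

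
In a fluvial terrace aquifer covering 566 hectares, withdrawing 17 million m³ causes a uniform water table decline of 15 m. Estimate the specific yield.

A = 566 hectares = 5.66 × 10^6 m²
ΔV = 17 million m³ = 1.7 × 10^7 m³
Sy = ΔV / (A × Δh) = 1.7 × 10^7 m³ / (5.66 × 10^6 m² × 15 m) = 0.2002

Sy ≈ 0.2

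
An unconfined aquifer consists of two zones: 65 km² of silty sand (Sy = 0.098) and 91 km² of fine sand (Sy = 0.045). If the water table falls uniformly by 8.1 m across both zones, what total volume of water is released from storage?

A₁ = 65 km² = 6.5 × 10^7 m²; A₂ = 91 km² = 9.1 × 10^7 m²
ΔV₁ = 0.098 × 6.5 × 10^7 × 8.1 = 5.16 × 10^7 m³
ΔV₂ = 0.045 × 9.1 × 10^7 × 8.1 = 3.317 × 10^7 m³
ΔV = ΔV₁ + ΔV₂ = 8.477 × 10^7 m³

ΔV ≈ 8.48 × 10^7 m³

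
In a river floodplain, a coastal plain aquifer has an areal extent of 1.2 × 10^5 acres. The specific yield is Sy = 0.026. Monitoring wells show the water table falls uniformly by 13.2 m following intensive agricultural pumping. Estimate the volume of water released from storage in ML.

A = 1.2 × 10^5 acres = 4.856 × 10^8 m²
ΔV = Sy × A × Δh = 0.026 × 4.856 × 10^8 m² × 13.2 m = 1.667 × 10^8 m³
ΔV = 1.667 × 10^8 m³ = 1.667 × 10^5 ML

ΔV ≈ 1.67 × 10^5 ML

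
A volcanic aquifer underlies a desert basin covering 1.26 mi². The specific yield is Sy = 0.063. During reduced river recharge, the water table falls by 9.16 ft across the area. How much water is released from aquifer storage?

A = 1.26 mi² = 3.263 × 10^6 m²
Δh = 9.16 ft = 2.792 m
ΔV = Sy × A × Δh = 0.063 × 3.263 × 10^6 m² × 2.792 m = 5.74 × 10^5 m³

ΔV ≈ 5.74 × 10^5 m³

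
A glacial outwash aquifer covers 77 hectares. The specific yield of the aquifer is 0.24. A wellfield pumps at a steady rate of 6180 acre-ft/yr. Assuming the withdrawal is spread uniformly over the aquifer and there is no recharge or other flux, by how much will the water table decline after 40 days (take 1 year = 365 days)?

A = 77 hectares = 7.7 × 10^5 m²
Q = 6180 acre-ft/yr = 20880 m³/d
ΔV = Q × t = 20880 m³/d × 40 d = 8.354 × 10^5 m³
Δh = ΔV / (Sy × A) = 8.354 × 10^5 / (0.24 × 7.7 × 10^5) = 4.52 m

Δh ≈ 4.52 m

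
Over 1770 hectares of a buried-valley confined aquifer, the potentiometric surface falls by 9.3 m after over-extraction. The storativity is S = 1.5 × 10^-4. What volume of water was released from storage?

A = 1770 hectares = 1.77 × 10^7 m²
ΔV = S × A × Δh = 1.5 × 10^-4 × 1.77 × 10^7 m² × 9.3 m = 24690 m³

ΔV ≈ 24700 m³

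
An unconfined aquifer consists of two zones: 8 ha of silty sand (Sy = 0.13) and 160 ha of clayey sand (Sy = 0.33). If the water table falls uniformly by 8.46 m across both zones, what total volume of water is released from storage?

A₁ = 8 ha = 80000 m²; A₂ = 160 ha = 1.6 × 10^6 m²
ΔV₁ = 0.13 × 80000 × 8.46 = 87980 m³
ΔV₂ = 0.33 × 1.6 × 10^6 × 8.46 = 4.467 × 10^6 m³
ΔV = ΔV₁ + ΔV₂ = 4.555 × 10^6 m³

ΔV ≈ 4.55 × 10^6 m³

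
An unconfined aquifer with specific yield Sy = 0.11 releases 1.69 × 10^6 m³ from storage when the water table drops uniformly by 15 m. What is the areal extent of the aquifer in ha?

A = ΔV / (Sy × Δh) = 1.69 × 10^6 / (0.11 × 15) = 1.024 × 10^6 m²
A = 1.024 × 10^6 m² = 102.4 ha

A ≈ 102 ha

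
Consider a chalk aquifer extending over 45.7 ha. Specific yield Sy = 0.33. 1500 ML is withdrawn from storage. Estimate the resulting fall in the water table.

Δh ≈ 9.95 m

A = 45.7 ha = 4.57 × 10^5 m²
ΔV = 1500 ML = 1.5 × 10^6 m³
Δh = ΔV / (Sy × A) = 1.5 × 10^6 m³ / (0.33 × 4.57 × 10^5 m²) = 9.946 m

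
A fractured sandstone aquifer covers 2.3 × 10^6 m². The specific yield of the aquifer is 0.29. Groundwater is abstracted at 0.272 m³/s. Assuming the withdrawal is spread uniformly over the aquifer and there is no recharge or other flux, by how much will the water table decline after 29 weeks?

Δh ≈ 7.15 m

Q = 0.272 m³/s = 23500 m³/d
t = 29 weeks = 203 d
ΔV = Q × t = 23500 m³/d × 203 d = 4.771 × 10^6 m³
Δh = ΔV / (Sy × A) = 4.771 × 10^6 / (0.29 × 2.3 × 10^6) = 7.152 m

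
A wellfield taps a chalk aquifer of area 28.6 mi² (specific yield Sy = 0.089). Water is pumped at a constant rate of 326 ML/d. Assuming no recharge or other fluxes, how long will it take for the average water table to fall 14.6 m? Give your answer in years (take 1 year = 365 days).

t ≈ 0.809 years

A = 28.6 mi² = 7.407 × 10^7 m²
ΔV = Sy × A × Δh = 0.089 × 7.407 × 10^7 × 14.6 = 9.625 × 10^7 m³
Q = 326 ML/d = 3.26 × 10^5 m³/d
t = ΔV / Q = 9.625 × 10^7 m³ / 3.26 × 10^5 m³/d = 295.2 d
t = 295.2 d ≈ 0.8089 years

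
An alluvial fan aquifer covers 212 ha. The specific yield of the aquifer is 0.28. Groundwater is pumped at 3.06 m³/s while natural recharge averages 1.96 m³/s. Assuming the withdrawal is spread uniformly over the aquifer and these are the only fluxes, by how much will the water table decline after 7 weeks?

A = 212 ha = 2.12 × 10^6 m²
Net abstraction = 3.06 − 1.96 = 1.1 m³/s
Q_net = 1.1 m³/s = 95040 m³/d
t = 7 weeks = 49 d
ΔV = Q × t = 95040 m³/d × 49 d = 4.657 × 10^6 m³
Δh = ΔV / (Sy × A) = 4.657 × 10^6 / (0.28 × 2.12 × 10^6) = 7.845 m

Δh ≈ 7.85 m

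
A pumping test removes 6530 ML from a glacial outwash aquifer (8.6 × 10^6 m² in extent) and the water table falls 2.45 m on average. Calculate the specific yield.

ΔV = 6530 ML = 6.53 × 10^6 m³
Sy = ΔV / (A × Δh) = 6.53 × 10^6 m³ / (8.6 × 10^6 m² × 2.45 m) = 0.3099

Sy ≈ 0.31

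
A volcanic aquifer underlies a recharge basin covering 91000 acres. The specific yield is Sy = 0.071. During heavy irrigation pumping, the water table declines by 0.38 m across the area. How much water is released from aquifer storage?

ΔV ≈ 9.94 × 10^6 m³

A = 91000 acres = 3.683 × 10^8 m²
ΔV = Sy × A × Δh = 0.071 × 3.683 × 10^8 m² × 0.38 m = 9.936 × 10^6 m³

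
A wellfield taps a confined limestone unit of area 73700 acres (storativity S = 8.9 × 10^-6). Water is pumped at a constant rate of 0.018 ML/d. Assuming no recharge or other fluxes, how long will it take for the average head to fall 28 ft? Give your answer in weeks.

A = 73700 acres = 2.983 × 10^8 m²
Δh = 28 ft = 8.534 m
ΔV = S × A × Δh = 8.9 × 10^-6 × 2.983 × 10^8 × 8.534 = 22650 m³
Q = 0.018 ML/d = 18 m³/d
t = ΔV / Q = 22650 m³ / 18 m³/d = 1259 d
t = 1259 d ≈ 179.8 weeks

t ≈ 180 weeks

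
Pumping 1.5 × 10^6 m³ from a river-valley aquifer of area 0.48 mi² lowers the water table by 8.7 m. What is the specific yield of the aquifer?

A = 0.48 mi² = 1.243 × 10^6 m²
Sy = ΔV / (A × Δh) = 1.5 × 10^6 m³ / (1.243 × 10^6 m² × 8.7 m) = 0.1387

Sy ≈ 0.14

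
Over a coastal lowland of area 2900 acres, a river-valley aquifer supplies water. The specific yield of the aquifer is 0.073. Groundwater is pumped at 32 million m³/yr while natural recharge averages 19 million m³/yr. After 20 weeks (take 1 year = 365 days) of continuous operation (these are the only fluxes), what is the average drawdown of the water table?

Δh ≈ 5.82 m

A = 2900 acres = 1.174 × 10^7 m²
Net abstraction = 32 − 19 = 13 million m³/yr
Q_net = 13 million m³/yr = 35620 m³/d
t = 20 weeks = 140 d
ΔV = Q × t = 35620 m³/d × 140 d = 4.986 × 10^6 m³
Δh = ΔV / (Sy × A) = 4.986 × 10^6 / (0.073 × 1.174 × 10^7) = 5.82 m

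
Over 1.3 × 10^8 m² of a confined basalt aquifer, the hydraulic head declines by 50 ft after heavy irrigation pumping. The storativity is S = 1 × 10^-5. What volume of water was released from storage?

ΔV ≈ 19800 m³

Δh = 50 ft = 15.24 m
ΔV = S × A × Δh = 1 × 10^-5 × 1.3 × 10^8 m² × 15.24 m = 19810 m³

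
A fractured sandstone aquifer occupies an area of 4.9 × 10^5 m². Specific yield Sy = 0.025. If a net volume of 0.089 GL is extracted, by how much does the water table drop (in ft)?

Δh ≈ 23.8 ft

ΔV = 0.089 GL = 89000 m³
Δh = ΔV / (Sy × A) = 89000 m³ / (0.025 × 4.9 × 10^5 m²) = 7.265 m
Δh = 7.265 m = 23.84 ft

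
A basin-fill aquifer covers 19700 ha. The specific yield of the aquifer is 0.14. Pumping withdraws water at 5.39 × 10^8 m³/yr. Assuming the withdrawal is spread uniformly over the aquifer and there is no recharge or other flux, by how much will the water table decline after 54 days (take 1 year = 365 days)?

Δh ≈ 2.89 m

A = 19700 ha = 1.97 × 10^8 m²
Q = 5.39 × 10^8 m³/yr = 1.477 × 10^6 m³/d
ΔV = Q × t = 1.477 × 10^6 m³/d × 54 d = 7.974 × 10^7 m³
Δh = ΔV / (Sy × A) = 7.974 × 10^7 / (0.14 × 1.97 × 10^8) = 2.891 m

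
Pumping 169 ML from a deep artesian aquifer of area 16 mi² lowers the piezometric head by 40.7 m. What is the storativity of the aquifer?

S ≈ 1 × 10^-4

A = 16 mi² = 4.144 × 10^7 m²
ΔV = 169 ML = 1.69 × 10^5 m³
S = ΔV / (A × Δh) = 1.69 × 10^5 m³ / (4.144 × 10^7 m² × 40.7 m) = 1.002 × 10^-4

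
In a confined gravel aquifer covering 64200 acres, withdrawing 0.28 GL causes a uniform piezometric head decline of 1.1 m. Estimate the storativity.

S ≈ 9.8 × 10^-4

A = 64200 acres = 2.598 × 10^8 m²
ΔV = 0.28 GL = 2.8 × 10^5 m³
S = ΔV / (A × Δh) = 2.8 × 10^5 m³ / (2.598 × 10^8 m² × 1.1 m) = 9.797 × 10^-4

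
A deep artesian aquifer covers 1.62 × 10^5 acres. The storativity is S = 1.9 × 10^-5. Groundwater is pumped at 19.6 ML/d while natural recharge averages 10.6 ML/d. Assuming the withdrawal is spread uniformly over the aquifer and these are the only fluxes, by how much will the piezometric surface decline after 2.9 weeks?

A = 1.62 × 10^5 acres = 6.556 × 10^8 m²
Net abstraction = 19.6 − 10.6 = 9 ML/d
Q_net = 9 ML/d = 9000 m³/d
t = 2.9 weeks = 20.3 d
ΔV = Q × t = 9000 m³/d × 20.3 d = 1.827 × 10^5 m³
Δh = ΔV / (S × A) = 1.827 × 10^5 / (1.9 × 10^-5 × 6.556 × 10^8) = 14.67 m

Δh ≈ 14.7 m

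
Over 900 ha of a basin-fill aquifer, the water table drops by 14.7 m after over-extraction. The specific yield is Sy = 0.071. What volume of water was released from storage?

A = 900 ha = 9 × 10^6 m²
ΔV = Sy × A × Δh = 0.071 × 9 × 10^6 m² × 14.7 m = 9.393 × 10^6 m³

ΔV ≈ 9.39 × 10^6 m³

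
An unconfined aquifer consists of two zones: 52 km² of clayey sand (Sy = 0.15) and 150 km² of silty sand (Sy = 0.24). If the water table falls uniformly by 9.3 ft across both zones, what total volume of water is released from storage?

ΔV ≈ 1.24 × 10^8 m³

A₁ = 52 km² = 5.2 × 10^7 m²; A₂ = 150 km² = 1.5 × 10^8 m²
Δh = 9.3 ft = 2.835 m
ΔV₁ = 0.15 × 5.2 × 10^7 × 2.835 = 2.211 × 10^7 m³
ΔV₂ = 0.24 × 1.5 × 10^8 × 2.835 = 1.02 × 10^8 m³
ΔV = ΔV₁ + ΔV₂ = 1.242 × 10^8 m³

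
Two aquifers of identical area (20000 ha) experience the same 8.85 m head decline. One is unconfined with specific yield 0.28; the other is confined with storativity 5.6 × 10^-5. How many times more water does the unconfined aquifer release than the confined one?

A = 20000 ha = 2 × 10^8 m²
Unconfined: ΔV_u = Sy × A × Δh = 0.28 × 2 × 10^8 × 8.85 = 4.956 × 10^8 m³
Confined: ΔV_c = S × A × Δh = 5.6 × 10^-5 × 2 × 10^8 × 8.85 = 99120 m³
Ratio = ΔV_u / ΔV_c = Sy / S = 0.28 / 5.6 × 10^-5 = 5000

ΔV_u / ΔV_c ≈ 5000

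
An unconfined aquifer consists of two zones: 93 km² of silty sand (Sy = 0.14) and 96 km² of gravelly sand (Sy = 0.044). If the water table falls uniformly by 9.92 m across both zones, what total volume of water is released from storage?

A₁ = 93 km² = 9.3 × 10^7 m²; A₂ = 96 km² = 9.6 × 10^7 m²
ΔV₁ = 0.14 × 9.3 × 10^7 × 9.92 = 1.292 × 10^8 m³
ΔV₂ = 0.044 × 9.6 × 10^7 × 9.92 = 4.19 × 10^7 m³
ΔV = ΔV₁ + ΔV₂ = 1.711 × 10^8 m³

ΔV ≈ 1.71 × 10^8 m³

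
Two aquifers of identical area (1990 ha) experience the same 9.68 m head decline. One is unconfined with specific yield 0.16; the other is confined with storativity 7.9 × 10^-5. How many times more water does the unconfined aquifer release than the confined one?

ΔV_u / ΔV_c ≈ 2030

A = 1990 ha = 1.99 × 10^7 m²
Unconfined: ΔV_u = Sy × A × Δh = 0.16 × 1.99 × 10^7 × 9.68 = 3.082 × 10^7 m³
Confined: ΔV_c = S × A × Δh = 7.9 × 10^-5 × 1.99 × 10^7 × 9.68 = 15220 m³
Ratio = ΔV_u / ΔV_c = Sy / S = 0.16 / 7.9 × 10^-5 = 2025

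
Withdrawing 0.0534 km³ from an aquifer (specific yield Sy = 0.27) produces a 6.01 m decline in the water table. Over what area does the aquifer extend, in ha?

ΔV = 0.0534 km³ = 5.34 × 10^7 m³
A = ΔV / (Sy × Δh) = 5.34 × 10^7 / (0.27 × 6.01) = 3.291 × 10^7 m²
A = 3.291 × 10^7 m² = 3291 ha

A ≈ 3290 ha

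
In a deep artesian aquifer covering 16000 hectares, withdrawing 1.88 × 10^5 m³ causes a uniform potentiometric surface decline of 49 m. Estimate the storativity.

A = 16000 hectares = 1.6 × 10^8 m²
S = ΔV / (A × Δh) = 1.88 × 10^5 m³ / (1.6 × 10^8 m² × 49 m) = 2.398 × 10^-5

S ≈ 2.4 × 10^-5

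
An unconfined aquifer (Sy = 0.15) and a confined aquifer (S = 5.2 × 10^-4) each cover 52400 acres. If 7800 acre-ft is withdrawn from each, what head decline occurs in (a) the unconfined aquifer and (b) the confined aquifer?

Δh_u ≈ 0.302 m; Δh_c ≈ 87.3 m

A = 52400 acres = 2.121 × 10^8 m²
ΔV = 7800 acre-ft = 9.621 × 10^6 m³
Unconfined: Δh_u = ΔV/(Sy·A) = 9.621 × 10^6/(0.15 × 2.121 × 10^8) = 0.3025 m
Confined: Δh_c = ΔV/(S·A) = 9.621 × 10^6/(5.2 × 10^-4 × 2.121 × 10^8) = 87.25 m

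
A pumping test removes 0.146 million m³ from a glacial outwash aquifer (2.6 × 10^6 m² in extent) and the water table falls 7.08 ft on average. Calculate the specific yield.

Δh = 7.08 ft = 2.158 m
ΔV = 0.146 million m³ = 1.46 × 10^5 m³
Sy = ΔV / (A × Δh) = 1.46 × 10^5 m³ / (2.6 × 10^6 m² × 2.158 m) = 0.02602

Sy ≈ 0.026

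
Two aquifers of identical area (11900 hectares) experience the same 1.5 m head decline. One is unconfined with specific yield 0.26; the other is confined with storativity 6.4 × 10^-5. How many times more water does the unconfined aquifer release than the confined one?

A = 11900 hectares = 1.19 × 10^8 m²
Unconfined: ΔV_u = Sy × A × Δh = 0.26 × 1.19 × 10^8 × 1.5 = 4.641 × 10^7 m³
Confined: ΔV_c = S × A × Δh = 6.4 × 10^-5 × 1.19 × 10^8 × 1.5 = 11420 m³
Ratio = ΔV_u / ΔV_c = Sy / S = 0.26 / 6.4 × 10^-5 = 4062

ΔV_u / ΔV_c ≈ 4060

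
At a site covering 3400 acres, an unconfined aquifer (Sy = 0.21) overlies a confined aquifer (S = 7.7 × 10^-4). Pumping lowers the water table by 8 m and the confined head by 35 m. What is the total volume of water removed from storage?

A = 3400 acres = 1.376 × 10^7 m²
Unconfined: ΔV_u = Sy × A × Δh_u = 0.21 × 1.376 × 10^7 × 8 = 2.312 × 10^7 m³
Confined: ΔV_c = S × A × Δh_c = 7.7 × 10^-4 × 1.376 × 10^7 × 35 = 3.708 × 10^5 m³
Total ΔV = 2.312 × 10^7 + 3.708 × 10^5 = 2.349 × 10^7 m³

ΔV ≈ 2.35 × 10^7 m³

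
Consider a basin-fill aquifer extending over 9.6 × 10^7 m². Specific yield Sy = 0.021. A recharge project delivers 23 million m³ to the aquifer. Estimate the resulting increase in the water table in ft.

Δh ≈ 37.4 ft

ΔV = 23 million m³ = 2.3 × 10^7 m³
Δh = ΔV / (Sy × A) = 2.3 × 10^7 m³ / (0.021 × 9.6 × 10^7 m²) = 11.41 m
Δh = 11.41 m = 37.43 ft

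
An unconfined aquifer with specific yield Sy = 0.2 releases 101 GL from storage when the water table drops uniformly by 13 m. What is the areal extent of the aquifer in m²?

ΔV = 101 GL = 1.01 × 10^8 m³
A = ΔV / (Sy × Δh) = 1.01 × 10^8 / (0.2 × 13) = 3.885 × 10^7 m²

A ≈ 3.88 × 10^7 m²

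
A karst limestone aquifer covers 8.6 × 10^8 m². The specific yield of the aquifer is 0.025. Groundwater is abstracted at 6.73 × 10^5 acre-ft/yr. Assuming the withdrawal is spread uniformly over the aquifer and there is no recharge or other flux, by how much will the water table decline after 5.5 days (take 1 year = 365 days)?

Q = 6.73 × 10^5 acre-ft/yr = 2.274 × 10^6 m³/d
ΔV = Q × t = 2.274 × 10^6 m³/d × 5.5 d = 1.251 × 10^7 m³
Δh = ΔV / (Sy × A) = 1.251 × 10^7 / (0.025 × 8.6 × 10^8) = 0.5818 m

Δh ≈ 0.582 m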